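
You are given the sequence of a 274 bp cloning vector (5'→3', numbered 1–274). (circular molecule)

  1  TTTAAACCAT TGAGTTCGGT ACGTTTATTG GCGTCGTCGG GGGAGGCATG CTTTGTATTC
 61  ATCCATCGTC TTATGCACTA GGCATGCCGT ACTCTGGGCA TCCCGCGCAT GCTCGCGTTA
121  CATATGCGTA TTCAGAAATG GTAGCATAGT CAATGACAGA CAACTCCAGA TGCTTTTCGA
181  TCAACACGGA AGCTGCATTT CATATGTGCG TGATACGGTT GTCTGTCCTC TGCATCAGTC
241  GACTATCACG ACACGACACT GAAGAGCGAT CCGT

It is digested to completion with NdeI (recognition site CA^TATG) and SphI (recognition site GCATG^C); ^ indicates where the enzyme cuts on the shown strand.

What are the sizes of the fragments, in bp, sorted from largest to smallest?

122, 80, 36, 25, 11 bp

NdeI sites (CATATG) start at positions 121, 201.
NdeI cuts after base 2 of each site, so after positions 122, 202.
SphI sites (GCATGC) start at positions 46, 82, 107.
SphI cuts after base 5 of each site (before the last base), so after positions 50, 86, 111.
Combined cut positions: 50, 86, 111, 122, 202.
Circular molecule, 5 cuts → 5 fragments:
  51–86 → 36 bp
  87–111 → 25 bp
  112–122 → 11 bp
  123–202 → 80 bp
  203–274 then 1–50 → 72 + 50 = 122 bp
Sorted largest to smallest: 122, 80, 36, 25, 11 bp.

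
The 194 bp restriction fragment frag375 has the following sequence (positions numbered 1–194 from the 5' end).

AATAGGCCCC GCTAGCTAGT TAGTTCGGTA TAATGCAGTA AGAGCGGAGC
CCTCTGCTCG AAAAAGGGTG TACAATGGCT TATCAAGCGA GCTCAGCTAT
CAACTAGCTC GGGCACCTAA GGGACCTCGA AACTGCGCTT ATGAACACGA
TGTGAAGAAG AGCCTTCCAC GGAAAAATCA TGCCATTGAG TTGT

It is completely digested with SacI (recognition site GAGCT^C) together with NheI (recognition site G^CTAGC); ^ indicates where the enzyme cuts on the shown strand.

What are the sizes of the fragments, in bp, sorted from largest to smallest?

The SacI site (GAGCTC) starts at position 89.
SacI cuts after base 5 of each site (before the last base), so after position 93.
The NheI site (GCTAGC) starts at position 11.
NheI cuts after the first base of each site, so after position 11.
Combined cut positions: 11, 93.
Linear molecule, 2 cuts → 3 fragments:
  1–11 → 11 bp
  12–93 → 82 bp
  94–194 → 101 bp
Sorted largest to smallest: 101, 82, 11 bp.

101, 82, 11 bp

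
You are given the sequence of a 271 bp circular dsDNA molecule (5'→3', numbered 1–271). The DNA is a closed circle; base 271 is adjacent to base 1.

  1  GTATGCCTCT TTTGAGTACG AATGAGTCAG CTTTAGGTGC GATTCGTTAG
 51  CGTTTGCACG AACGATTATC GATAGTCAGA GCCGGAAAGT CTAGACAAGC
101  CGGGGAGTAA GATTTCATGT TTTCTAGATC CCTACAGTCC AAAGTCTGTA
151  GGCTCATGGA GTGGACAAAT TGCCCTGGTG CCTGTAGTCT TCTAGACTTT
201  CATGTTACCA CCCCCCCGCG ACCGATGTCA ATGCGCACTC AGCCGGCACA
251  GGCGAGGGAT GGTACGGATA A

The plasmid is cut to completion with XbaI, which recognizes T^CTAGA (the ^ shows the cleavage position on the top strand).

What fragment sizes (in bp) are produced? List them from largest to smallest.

170, 68, 33 bp

XbaI sites (TCTAGA) start at positions 90, 123, 191.
XbaI cuts after the first base of each site, so after positions 90, 123, 191.
Circular molecule, 3 cuts → 3 fragments:
  91–123 → 33 bp
  124–191 → 68 bp
  192–271 then 1–90 → 80 + 90 = 170 bp
Sorted largest to smallest: 170, 68, 33 bp.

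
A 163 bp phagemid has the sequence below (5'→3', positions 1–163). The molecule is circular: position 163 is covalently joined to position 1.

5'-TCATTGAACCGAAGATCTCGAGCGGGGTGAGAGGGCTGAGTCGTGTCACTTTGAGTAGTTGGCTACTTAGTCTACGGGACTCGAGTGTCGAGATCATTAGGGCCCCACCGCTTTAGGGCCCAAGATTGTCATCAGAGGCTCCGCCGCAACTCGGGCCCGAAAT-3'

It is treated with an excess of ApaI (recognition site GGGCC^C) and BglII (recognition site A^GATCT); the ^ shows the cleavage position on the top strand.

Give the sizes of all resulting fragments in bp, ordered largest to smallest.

ApaI sites (GGGCCC) start at positions 100, 116, 153.
ApaI cuts after base 5 of each site (before the last base), so after positions 104, 120, 157.
The BglII site (AGATCT) starts at position 13.
BglII cuts after the first base of each site, so after position 13.
Combined cut positions: 13, 104, 120, 157.
Circular molecule, 4 cuts → 4 fragments:
  14–104 → 91 bp
  105–120 → 16 bp
  121–157 → 37 bp
  158–163 then 1–13 → 6 + 13 = 19 bp
Sorted largest to smallest: 91, 37, 19, 16 bp.

91, 37, 19, 16 bp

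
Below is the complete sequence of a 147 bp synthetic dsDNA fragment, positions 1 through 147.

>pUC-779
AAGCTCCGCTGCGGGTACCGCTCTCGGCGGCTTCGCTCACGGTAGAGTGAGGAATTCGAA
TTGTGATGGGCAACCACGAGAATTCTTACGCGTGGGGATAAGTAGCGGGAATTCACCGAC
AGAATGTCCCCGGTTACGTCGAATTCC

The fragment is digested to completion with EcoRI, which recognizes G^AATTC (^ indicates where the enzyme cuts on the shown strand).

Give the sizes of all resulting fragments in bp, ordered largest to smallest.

EcoRI sites (GAATTC) start at positions 52, 80, 109, 141.
EcoRI cuts after the first base of each site, so after positions 52, 80, 109, 141.
Linear molecule, 4 cuts → 5 fragments:
  1–52 → 52 bp
  53–80 → 28 bp
  81–109 → 29 bp
  110–141 → 32 bp
  142–147 → 6 bp
Sorted largest to smallest: 52, 32, 29, 28, 6 bp.

52, 32, 29, 28, 6 bp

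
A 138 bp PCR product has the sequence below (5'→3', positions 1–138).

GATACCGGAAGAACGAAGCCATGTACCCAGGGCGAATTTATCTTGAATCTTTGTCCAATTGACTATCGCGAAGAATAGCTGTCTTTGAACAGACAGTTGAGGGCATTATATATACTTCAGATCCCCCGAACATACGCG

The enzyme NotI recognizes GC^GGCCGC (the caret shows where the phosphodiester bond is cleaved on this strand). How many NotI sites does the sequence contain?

No occurrence of GCGGCCGC is present in the sequence.
NotI does not cut: 0 sites.

0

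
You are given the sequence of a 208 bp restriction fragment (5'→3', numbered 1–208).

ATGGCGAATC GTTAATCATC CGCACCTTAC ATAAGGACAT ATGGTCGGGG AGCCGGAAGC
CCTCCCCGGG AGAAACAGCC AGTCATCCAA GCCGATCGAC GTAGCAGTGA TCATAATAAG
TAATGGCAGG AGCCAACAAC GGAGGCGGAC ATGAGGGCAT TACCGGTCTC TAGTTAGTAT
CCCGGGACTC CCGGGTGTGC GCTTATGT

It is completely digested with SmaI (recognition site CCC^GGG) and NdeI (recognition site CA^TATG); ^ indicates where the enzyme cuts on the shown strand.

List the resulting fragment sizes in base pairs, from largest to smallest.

SmaI sites (CCCGGG) start at positions 65, 181, 190.
SmaI cuts after base 3 of each site, so after positions 67, 183, 192.
The NdeI site (CATATG) starts at position 38.
NdeI cuts after base 2 of each site, so after position 39.
Combined cut positions: 39, 67, 183, 192.
Linear molecule, 4 cuts → 5 fragments:
  1–39 → 39 bp
  40–67 → 28 bp
  68–183 → 116 bp
  184–192 → 9 bp
  193–208 → 16 bp
Sorted largest to smallest: 116, 39, 28, 16, 9 bp.

116, 39, 28, 16, 9 bp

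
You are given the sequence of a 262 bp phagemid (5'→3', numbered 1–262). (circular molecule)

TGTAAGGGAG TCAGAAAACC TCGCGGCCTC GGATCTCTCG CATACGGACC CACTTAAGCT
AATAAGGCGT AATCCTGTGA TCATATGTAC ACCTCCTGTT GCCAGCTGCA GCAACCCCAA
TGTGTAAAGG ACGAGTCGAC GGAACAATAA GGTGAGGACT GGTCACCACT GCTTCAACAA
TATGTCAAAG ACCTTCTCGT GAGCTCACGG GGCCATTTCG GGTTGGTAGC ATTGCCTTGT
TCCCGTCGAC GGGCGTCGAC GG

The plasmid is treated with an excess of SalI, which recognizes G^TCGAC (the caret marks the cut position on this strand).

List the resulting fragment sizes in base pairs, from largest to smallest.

142, 110, 10 bp

SalI sites (GTCGAC) start at positions 135, 245, 255.
SalI cuts after the first base of each site, so after positions 135, 245, 255.
Circular molecule, 3 cuts → 3 fragments:
  136–245 → 110 bp
  246–255 → 10 bp
  256–262 then 1–135 → 7 + 135 = 142 bp
Sorted largest to smallest: 142, 110, 10 bp.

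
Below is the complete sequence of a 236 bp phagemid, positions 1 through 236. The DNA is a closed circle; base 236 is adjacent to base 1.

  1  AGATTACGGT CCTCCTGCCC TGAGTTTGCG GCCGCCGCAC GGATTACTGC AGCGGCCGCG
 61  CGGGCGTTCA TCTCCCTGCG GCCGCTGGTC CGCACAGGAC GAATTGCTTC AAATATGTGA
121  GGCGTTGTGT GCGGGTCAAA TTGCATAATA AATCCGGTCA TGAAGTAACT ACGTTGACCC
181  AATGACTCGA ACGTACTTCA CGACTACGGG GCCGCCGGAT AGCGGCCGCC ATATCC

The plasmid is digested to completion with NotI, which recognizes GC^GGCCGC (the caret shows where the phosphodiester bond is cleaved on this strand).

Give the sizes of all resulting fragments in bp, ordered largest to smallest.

144, 42, 26, 24 bp

NotI sites (GCGGCCGC) start at positions 28, 52, 78, 222.
NotI cuts after base 2 of each site, so after positions 29, 53, 79, 223.
Circular molecule, 4 cuts → 4 fragments:
  30–53 → 24 bp
  54–79 → 26 bp
  80–223 → 144 bp
  224–236 then 1–29 → 13 + 29 = 42 bp
Sorted largest to smallest: 144, 42, 26, 24 bp.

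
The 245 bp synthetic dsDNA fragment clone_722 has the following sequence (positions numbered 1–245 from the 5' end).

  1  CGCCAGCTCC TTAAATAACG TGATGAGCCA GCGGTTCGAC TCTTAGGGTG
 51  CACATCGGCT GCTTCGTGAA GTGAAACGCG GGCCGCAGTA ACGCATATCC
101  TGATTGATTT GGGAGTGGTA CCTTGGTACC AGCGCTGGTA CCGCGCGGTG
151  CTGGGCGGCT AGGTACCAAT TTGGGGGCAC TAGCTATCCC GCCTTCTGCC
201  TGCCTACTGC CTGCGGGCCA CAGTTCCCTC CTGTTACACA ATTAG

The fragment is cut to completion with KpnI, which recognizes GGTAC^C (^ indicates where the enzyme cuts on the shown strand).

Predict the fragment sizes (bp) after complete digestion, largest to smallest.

121, 79, 25, 12, 8 bp

KpnI sites (GGTACC) start at positions 117, 125, 137, 162.
KpnI cuts after base 5 of each site (before the last base), so after positions 121, 129, 141, 166.
Linear molecule, 4 cuts → 5 fragments:
  1–121 → 121 bp
  122–129 → 8 bp
  130–141 → 12 bp
  142–166 → 25 bp
  167–245 → 79 bp
Sorted largest to smallest: 121, 79, 25, 12, 8 bp.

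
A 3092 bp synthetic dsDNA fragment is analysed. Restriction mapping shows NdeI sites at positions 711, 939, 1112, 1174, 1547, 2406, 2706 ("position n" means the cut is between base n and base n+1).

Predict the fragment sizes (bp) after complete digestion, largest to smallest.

Linear molecule, 7 cuts → 8 fragments:
  711 − 0 = 711 bp
  939 − 711 = 228 bp
  1112 − 939 = 173 bp
  1174 − 1112 = 62 bp
  1547 − 1174 = 373 bp
  2406 − 1547 = 859 bp
  2706 − 2406 = 300 bp
  3092 − 2706 = 386 bp
Sorted largest to smallest: 859, 711, 386, 373, 300, 228, 173, 62 bp.

859, 711, 386, 373, 300, 228, 173, 62 bp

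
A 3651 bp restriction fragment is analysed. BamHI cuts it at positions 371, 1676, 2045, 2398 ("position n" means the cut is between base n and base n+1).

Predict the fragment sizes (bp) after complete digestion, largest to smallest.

Linear molecule, 4 cuts → 5 fragments:
  371 − 0 = 371 bp
  1676 − 371 = 1305 bp
  2045 − 1676 = 369 bp
  2398 − 2045 = 353 bp
  3651 − 2398 = 1253 bp
Sorted largest to smallest: 1305, 1253, 371, 369, 353 bp.

1305, 1253, 371, 369, 353 bp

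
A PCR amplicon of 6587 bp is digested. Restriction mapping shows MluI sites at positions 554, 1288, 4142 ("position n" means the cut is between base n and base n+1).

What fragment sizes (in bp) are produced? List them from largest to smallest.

Linear molecule, 3 cuts → 4 fragments:
  554 − 0 = 554 bp
  1288 − 554 = 734 bp
  4142 − 1288 = 2854 bp
  6587 − 4142 = 2445 bp
Sorted largest to smallest: 2854, 2445, 734, 554 bp.

2854, 2445, 734, 554 bp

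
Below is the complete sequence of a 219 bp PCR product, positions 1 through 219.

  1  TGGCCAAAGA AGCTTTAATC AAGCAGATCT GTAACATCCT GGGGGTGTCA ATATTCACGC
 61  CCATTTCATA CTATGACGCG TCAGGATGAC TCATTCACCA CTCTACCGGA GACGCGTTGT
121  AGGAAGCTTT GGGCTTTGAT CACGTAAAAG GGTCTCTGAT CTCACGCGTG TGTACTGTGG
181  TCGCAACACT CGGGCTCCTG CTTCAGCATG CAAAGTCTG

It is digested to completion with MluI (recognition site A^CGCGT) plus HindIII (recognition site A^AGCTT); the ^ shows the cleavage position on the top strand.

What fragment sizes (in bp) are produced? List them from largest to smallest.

66, 55, 40, 36, 12, 10 bp

MluI sites (ACGCGT) start at positions 76, 112, 164.
MluI cuts after the first base of each site, so after positions 76, 112, 164.
HindIII sites (AAGCTT) start at positions 10, 124.
HindIII cuts after the first base of each site, so after positions 10, 124.
Combined cut positions: 10, 76, 112, 124, 164.
Linear molecule, 5 cuts → 6 fragments:
  1–10 → 10 bp
  11–76 → 66 bp
  77–112 → 36 bp
  113–124 → 12 bp
  125–164 → 40 bp
  165–219 → 55 bp
Sorted largest to smallest: 66, 55, 40, 36, 12, 10 bp.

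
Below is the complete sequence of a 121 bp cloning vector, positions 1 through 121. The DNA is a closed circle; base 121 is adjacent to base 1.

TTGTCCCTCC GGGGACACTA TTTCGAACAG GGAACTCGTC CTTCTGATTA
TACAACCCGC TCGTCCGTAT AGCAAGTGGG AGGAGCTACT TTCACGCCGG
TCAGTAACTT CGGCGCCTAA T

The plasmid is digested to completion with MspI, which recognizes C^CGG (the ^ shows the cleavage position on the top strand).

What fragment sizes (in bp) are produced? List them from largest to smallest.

88, 33 bp

MspI sites (CCGG) start at positions 9, 97.
MspI cuts after the first base of each site, so after positions 9, 97.
Circular molecule, 2 cuts → 2 fragments:
  10–97 → 88 bp
  98–121 then 1–9 → 24 + 9 = 33 bp
Sorted largest to smallest: 88, 33 bp.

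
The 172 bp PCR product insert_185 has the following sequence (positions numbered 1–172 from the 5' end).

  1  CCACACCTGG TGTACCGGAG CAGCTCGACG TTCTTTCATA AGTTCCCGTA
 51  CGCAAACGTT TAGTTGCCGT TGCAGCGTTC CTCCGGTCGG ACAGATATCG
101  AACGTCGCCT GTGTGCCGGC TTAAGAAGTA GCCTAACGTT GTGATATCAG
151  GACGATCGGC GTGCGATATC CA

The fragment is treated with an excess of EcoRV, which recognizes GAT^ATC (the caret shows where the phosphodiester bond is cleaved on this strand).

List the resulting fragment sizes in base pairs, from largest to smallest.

96, 49, 22, 5 bp

EcoRV sites (GATATC) start at positions 94, 143, 165.
EcoRV cuts after base 3 of each site, so after positions 96, 145, 167.
Linear molecule, 3 cuts → 4 fragments:
  1–96 → 96 bp
  97–145 → 49 bp
  146–167 → 22 bp
  168–172 → 5 bp
Sorted largest to smallest: 96, 49, 22, 5 bp.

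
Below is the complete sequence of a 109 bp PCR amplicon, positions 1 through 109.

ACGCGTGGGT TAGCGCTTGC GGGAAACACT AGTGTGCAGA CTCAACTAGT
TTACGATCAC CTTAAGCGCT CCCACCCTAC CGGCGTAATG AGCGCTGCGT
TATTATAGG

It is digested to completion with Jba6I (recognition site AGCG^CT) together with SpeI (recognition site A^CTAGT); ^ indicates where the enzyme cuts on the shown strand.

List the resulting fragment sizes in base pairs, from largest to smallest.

26, 23, 17, 15, 15, 13 bp

Jba6I sites (AGCGCT) start at positions 12, 65, 91.
Jba6I cuts after base 4 of each site, so after positions 15, 68, 94.
SpeI sites (ACTAGT) start at positions 28, 45.
SpeI cuts after the first base of each site, so after positions 28, 45.
Combined cut positions: 15, 28, 45, 68, 94.
Linear molecule, 5 cuts → 6 fragments:
  1–15 → 15 bp
  16–28 → 13 bp
  29–45 → 17 bp
  46–68 → 23 bp
  69–94 → 26 bp
  95–109 → 15 bp
Sorted largest to smallest: 26, 23, 17, 15, 15, 13 bp.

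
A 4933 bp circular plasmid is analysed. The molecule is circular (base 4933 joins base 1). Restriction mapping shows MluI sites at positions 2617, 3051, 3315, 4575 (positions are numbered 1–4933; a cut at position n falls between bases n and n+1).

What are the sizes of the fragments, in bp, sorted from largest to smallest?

2975, 1260, 434, 264 bp

Circular molecule, 4 cuts → 4 fragments:
  3051 − 2617 = 434 bp
  3315 − 3051 = 264 bp
  4575 − 3315 = 1260 bp
  wrap: 4933 − 4575 + 2617 = 2975 bp
Sorted largest to smallest: 2975, 1260, 434, 264 bp.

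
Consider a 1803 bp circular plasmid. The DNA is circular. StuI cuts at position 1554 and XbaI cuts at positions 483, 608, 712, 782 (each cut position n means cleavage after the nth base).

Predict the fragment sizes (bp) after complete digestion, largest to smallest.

772, 732, 125, 104, 70 bp

Combined cut positions (sorted): 483, 608, 712, 782, 1554.
Circular molecule, 5 cuts → 5 fragments:
  608 − 483 = 125 bp
  712 − 608 = 104 bp
  782 − 712 = 70 bp
  1554 − 782 = 772 bp
  wrap: 1803 − 1554 + 483 = 732 bp
Sorted largest to smallest: 772, 732, 125, 104, 70 bp.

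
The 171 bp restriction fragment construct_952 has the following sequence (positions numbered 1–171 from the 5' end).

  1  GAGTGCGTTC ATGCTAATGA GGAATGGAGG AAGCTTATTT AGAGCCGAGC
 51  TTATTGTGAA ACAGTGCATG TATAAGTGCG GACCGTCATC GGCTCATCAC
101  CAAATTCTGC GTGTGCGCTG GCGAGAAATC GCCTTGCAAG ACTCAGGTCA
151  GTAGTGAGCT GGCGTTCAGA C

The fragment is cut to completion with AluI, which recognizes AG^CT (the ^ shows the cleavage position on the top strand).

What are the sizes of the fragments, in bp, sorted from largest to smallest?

AluI sites (AGCT) start at positions 32, 48, 157.
AluI cuts after base 2 of each site, so after positions 33, 49, 158.
Linear molecule, 3 cuts → 4 fragments:
  1–33 → 33 bp
  34–49 → 16 bp
  50–158 → 109 bp
  159–171 → 13 bp
Sorted largest to smallest: 109, 33, 16, 13 bp.

109, 33, 16, 13 bp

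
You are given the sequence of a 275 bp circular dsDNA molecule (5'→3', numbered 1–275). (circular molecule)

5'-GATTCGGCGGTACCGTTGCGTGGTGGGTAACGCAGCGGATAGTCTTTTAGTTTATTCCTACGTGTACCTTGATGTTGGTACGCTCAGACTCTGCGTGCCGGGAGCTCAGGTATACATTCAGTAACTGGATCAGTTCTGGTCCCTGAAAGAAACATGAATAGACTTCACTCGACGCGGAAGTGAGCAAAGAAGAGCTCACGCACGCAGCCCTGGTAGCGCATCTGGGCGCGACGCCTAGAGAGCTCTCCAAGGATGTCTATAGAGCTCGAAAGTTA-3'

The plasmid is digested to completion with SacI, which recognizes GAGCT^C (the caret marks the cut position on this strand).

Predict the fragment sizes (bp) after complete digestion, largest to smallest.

SacI sites (GAGCTC) start at positions 102, 192, 240, 262.
SacI cuts after base 5 of each site (before the last base), so after positions 106, 196, 244, 266.
Circular molecule, 4 cuts → 4 fragments:
  107–196 → 90 bp
  197–244 → 48 bp
  245–266 → 22 bp
  267–275 then 1–106 → 9 + 106 = 115 bp
Sorted largest to smallest: 115, 90, 48, 22 bp.

115, 90, 48, 22 bp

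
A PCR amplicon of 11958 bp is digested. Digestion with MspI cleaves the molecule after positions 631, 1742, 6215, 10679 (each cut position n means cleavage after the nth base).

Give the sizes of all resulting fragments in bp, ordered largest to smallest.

4473, 4464, 1279, 1111, 631 bp

Linear molecule, 4 cuts → 5 fragments:
  631 − 0 = 631 bp
  1742 − 631 = 1111 bp
  6215 − 1742 = 4473 bp
  10679 − 6215 = 4464 bp
  11958 − 10679 = 1279 bp
Sorted largest to smallest: 4473, 4464, 1279, 1111, 631 bp.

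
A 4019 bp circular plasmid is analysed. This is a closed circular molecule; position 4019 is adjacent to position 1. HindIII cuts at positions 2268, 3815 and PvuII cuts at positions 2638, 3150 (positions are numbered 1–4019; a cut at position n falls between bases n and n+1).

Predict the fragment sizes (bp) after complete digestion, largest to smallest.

2472, 665, 512, 370 bp

Combined cut positions (sorted): 2268, 2638, 3150, 3815.
Circular molecule, 4 cuts → 4 fragments:
  2638 − 2268 = 370 bp
  3150 − 2638 = 512 bp
  3815 − 3150 = 665 bp
  wrap: 4019 − 3815 + 2268 = 2472 bp
Sorted largest to smallest: 2472, 665, 512, 370 bp.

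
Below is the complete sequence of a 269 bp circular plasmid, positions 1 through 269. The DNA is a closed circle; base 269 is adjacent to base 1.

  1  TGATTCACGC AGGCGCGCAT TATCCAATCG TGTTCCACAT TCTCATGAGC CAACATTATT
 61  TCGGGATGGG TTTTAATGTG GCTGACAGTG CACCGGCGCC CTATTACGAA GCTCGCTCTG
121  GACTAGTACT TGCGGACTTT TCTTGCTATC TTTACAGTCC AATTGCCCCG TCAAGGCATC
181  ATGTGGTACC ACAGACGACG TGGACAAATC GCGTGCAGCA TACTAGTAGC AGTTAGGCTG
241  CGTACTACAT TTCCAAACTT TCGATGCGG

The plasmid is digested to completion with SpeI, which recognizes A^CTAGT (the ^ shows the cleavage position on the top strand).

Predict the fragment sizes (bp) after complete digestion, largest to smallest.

SpeI sites (ACTAGT) start at positions 122, 222.
SpeI cuts after the first base of each site, so after positions 122, 222.
Circular molecule, 2 cuts → 2 fragments:
  123–222 → 100 bp
  223–269 then 1–122 → 47 + 122 = 169 bp
Sorted largest to smallest: 169, 100 bp.

169, 100 bp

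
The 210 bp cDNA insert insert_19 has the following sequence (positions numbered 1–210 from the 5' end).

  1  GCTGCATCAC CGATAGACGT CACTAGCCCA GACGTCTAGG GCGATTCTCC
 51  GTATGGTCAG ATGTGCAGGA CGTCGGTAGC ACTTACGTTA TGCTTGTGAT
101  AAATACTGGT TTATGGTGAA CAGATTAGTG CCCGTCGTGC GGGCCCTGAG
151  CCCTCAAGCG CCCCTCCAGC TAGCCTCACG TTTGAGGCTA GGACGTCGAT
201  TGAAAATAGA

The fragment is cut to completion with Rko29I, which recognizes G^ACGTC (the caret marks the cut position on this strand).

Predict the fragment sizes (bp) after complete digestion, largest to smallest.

Rko29I sites (GACGTC) start at positions 16, 31, 69, 192.
Rko29I cuts after the first base of each site, so after positions 16, 31, 69, 192.
Linear molecule, 4 cuts → 5 fragments:
  1–16 → 16 bp
  17–31 → 15 bp
  32–69 → 38 bp
  70–192 → 123 bp
  193–210 → 18 bp
Sorted largest to smallest: 123, 38, 18, 16, 15 bp.

123, 38, 18, 16, 15 bp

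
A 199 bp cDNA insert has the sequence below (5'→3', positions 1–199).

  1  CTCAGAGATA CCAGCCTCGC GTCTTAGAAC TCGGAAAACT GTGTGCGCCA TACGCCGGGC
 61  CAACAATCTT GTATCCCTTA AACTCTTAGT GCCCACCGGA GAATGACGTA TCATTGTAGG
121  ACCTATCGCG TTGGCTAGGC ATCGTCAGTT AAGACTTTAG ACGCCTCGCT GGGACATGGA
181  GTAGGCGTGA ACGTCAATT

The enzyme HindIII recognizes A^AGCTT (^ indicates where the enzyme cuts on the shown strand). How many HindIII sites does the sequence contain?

No occurrence of AAGCTT is present in the sequence.
HindIII does not cut: 0 sites.

0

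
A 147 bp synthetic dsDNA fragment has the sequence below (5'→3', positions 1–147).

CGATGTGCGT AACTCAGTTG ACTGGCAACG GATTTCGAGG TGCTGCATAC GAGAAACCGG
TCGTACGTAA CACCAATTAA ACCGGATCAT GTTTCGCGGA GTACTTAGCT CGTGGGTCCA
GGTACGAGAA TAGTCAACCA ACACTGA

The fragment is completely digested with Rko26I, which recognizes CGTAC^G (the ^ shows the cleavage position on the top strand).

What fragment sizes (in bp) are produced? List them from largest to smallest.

81, 66 bp

The Rko26I site (CGTACG) starts at position 62.
Rko26I cuts after base 5 of each site (before the last base), so after position 66.
Linear molecule, 1 cut → 2 fragments:
  1–66 → 66 bp
  67–147 → 81 bp
Sorted largest to smallest: 81, 66 bp.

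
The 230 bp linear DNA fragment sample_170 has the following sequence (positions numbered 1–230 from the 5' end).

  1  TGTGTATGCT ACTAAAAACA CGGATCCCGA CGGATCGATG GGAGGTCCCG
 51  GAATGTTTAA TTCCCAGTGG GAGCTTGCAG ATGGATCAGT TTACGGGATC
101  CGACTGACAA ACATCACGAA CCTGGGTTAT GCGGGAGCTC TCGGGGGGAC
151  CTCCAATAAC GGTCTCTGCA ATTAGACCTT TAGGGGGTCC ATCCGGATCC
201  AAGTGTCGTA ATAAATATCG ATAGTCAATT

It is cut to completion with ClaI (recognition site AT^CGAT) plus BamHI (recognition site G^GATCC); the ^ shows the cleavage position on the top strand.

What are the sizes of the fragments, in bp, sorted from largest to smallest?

ClaI sites (ATCGAT) start at positions 34, 217.
ClaI cuts after base 2 of each site, so after positions 35, 218.
BamHI sites (GGATCC) start at positions 22, 96, 195.
BamHI cuts after the first base of each site, so after positions 22, 96, 195.
Combined cut positions: 22, 35, 96, 195, 218.
Linear molecule, 5 cuts → 6 fragments:
  1–22 → 22 bp
  23–35 → 13 bp
  36–96 → 61 bp
  97–195 → 99 bp
  196–218 → 23 bp
  219–230 → 12 bp
Sorted largest to smallest: 99, 61, 23, 22, 13, 12 bp.

99, 61, 23, 22, 13, 12 bp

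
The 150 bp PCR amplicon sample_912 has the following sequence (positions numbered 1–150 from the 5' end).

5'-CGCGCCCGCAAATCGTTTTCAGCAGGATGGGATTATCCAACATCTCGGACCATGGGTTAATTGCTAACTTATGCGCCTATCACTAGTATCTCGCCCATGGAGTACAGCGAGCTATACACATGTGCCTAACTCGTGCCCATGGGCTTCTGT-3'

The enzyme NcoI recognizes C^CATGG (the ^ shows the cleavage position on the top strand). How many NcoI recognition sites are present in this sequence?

3

CCATGG occurs starting at positions 50, 95, 137.
NcoI cuts at 3 sites.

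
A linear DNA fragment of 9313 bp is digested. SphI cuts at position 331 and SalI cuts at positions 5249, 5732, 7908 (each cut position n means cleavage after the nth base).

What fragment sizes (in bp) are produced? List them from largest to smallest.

Combined cut positions (sorted): 331, 5249, 5732, 7908.
Linear molecule, 4 cuts → 5 fragments:
  331 − 0 = 331 bp
  5249 − 331 = 4918 bp
  5732 − 5249 = 483 bp
  7908 − 5732 = 2176 bp
  9313 − 7908 = 1405 bp
Sorted largest to smallest: 4918, 2176, 1405, 483, 331 bp.

4918, 2176, 1405, 483, 331 bp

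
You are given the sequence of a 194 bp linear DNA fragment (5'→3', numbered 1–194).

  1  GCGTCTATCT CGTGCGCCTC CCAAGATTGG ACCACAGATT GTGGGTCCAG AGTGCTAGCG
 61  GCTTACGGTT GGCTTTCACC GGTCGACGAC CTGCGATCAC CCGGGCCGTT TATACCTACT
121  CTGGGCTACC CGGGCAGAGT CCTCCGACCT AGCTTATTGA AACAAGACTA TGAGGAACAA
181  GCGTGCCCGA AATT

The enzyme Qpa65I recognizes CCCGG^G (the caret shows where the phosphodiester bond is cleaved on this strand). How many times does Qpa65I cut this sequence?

2

CCCGGG occurs starting at positions 100, 129.
Qpa65I cuts at 2 sites.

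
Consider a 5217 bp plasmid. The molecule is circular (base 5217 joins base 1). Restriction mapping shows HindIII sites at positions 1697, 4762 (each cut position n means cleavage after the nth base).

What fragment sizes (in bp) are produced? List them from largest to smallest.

3065, 2152 bp

Circular molecule, 2 cuts → 2 fragments:
  4762 − 1697 = 3065 bp
  wrap: 5217 − 4762 + 1697 = 2152 bp
Sorted largest to smallest: 3065, 2152 bp.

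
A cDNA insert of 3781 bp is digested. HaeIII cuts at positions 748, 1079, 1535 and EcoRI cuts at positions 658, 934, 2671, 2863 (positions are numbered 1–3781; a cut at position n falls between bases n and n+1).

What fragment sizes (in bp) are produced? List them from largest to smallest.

Combined cut positions (sorted): 658, 748, 934, 1079, 1535, 2671, 2863.
Linear molecule, 7 cuts → 8 fragments:
  658 − 0 = 658 bp
  748 − 658 = 90 bp
  934 − 748 = 186 bp
  1079 − 934 = 145 bp
  1535 − 1079 = 456 bp
  2671 − 1535 = 1136 bp
  2863 − 2671 = 192 bp
  3781 − 2863 = 918 bp
Sorted largest to smallest: 1136, 918, 658, 456, 192, 186, 145, 90 bp.

1136, 918, 658, 456, 192, 186, 145, 90 bp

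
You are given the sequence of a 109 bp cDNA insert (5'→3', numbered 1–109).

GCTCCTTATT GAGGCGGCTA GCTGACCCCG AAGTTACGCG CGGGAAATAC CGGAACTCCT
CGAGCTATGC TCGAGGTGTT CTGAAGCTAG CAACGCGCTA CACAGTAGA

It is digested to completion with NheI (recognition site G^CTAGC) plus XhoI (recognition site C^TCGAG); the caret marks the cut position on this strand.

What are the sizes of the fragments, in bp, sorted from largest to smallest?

NheI sites (GCTAGC) start at positions 17, 86.
NheI cuts after the first base of each site, so after positions 17, 86.
XhoI sites (CTCGAG) start at positions 59, 70.
XhoI cuts after the first base of each site, so after positions 59, 70.
Combined cut positions: 17, 59, 70, 86.
Linear molecule, 4 cuts → 5 fragments:
  1–17 → 17 bp
  18–59 → 42 bp
  60–70 → 11 bp
  71–86 → 16 bp
  87–109 → 23 bp
Sorted largest to smallest: 42, 23, 17, 16, 11 bp.

42, 23, 17, 16, 11 bp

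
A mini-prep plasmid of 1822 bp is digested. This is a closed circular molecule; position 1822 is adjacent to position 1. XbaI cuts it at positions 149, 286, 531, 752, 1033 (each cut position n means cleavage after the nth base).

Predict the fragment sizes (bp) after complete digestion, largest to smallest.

938, 281, 245, 221, 137 bp

Circular molecule, 5 cuts → 5 fragments:
  286 − 149 = 137 bp
  531 − 286 = 245 bp
  752 − 531 = 221 bp
  1033 − 752 = 281 bp
  wrap: 1822 − 1033 + 149 = 938 bp
Sorted largest to smallest: 938, 281, 245, 221, 137 bp.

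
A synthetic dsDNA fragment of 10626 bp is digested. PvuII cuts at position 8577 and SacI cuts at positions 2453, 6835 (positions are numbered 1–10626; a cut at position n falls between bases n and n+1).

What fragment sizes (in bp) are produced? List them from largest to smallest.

4382, 2453, 2049, 1742 bp

Combined cut positions (sorted): 2453, 6835, 8577.
Linear molecule, 3 cuts → 4 fragments:
  2453 − 0 = 2453 bp
  6835 − 2453 = 4382 bp
  8577 − 6835 = 1742 bp
  10626 − 8577 = 2049 bp
Sorted largest to smallest: 4382, 2453, 2049, 1742 bp.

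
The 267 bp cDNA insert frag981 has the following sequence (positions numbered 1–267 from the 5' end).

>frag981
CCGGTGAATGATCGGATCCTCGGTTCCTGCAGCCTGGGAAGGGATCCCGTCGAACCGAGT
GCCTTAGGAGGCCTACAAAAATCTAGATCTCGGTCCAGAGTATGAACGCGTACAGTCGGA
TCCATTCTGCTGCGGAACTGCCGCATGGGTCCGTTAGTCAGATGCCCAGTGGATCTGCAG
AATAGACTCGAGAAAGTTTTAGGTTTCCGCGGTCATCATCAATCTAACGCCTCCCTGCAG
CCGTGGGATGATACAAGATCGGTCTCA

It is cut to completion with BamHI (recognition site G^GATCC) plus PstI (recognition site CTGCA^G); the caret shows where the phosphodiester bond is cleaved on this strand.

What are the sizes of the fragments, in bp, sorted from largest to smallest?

76, 61, 60, 28, 17, 14, 11 bp

BamHI sites (GGATCC) start at positions 14, 42, 118.
BamHI cuts after the first base of each site, so after positions 14, 42, 118.
PstI sites (CTGCAG) start at positions 27, 175, 235.
PstI cuts after base 5 of each site (before the last base), so after positions 31, 179, 239.
Combined cut positions: 14, 31, 42, 118, 179, 239.
Linear molecule, 6 cuts → 7 fragments:
  1–14 → 14 bp
  15–31 → 17 bp
  32–42 → 11 bp
  43–118 → 76 bp
  119–179 → 61 bp
  180–239 → 60 bp
  240–267 → 28 bp
Sorted largest to smallest: 76, 61, 60, 28, 17, 14, 11 bp.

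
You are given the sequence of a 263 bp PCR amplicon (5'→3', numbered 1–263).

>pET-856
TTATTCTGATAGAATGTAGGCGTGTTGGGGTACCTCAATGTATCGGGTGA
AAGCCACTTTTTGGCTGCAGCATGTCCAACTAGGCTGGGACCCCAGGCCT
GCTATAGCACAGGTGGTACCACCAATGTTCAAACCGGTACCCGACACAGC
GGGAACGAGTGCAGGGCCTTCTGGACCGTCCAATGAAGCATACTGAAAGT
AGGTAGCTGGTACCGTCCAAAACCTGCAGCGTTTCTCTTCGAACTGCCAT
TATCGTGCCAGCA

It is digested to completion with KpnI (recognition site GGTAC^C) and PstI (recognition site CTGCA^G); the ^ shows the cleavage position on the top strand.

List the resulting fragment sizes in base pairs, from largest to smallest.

KpnI sites (GGTACC) start at positions 29, 115, 136, 209.
KpnI cuts after base 5 of each site (before the last base), so after positions 33, 119, 140, 213.
PstI sites (CTGCAG) start at positions 65, 224.
PstI cuts after base 5 of each site (before the last base), so after positions 69, 228.
Combined cut positions: 33, 69, 119, 140, 213, 228.
Linear molecule, 6 cuts → 7 fragments:
  1–33 → 33 bp
  34–69 → 36 bp
  70–119 → 50 bp
  120–140 → 21 bp
  141–213 → 73 bp
  214–228 → 15 bp
  229–263 → 35 bp
Sorted largest to smallest: 73, 50, 36, 35, 33, 21, 15 bp.

73, 50, 36, 35, 33, 21, 15 bp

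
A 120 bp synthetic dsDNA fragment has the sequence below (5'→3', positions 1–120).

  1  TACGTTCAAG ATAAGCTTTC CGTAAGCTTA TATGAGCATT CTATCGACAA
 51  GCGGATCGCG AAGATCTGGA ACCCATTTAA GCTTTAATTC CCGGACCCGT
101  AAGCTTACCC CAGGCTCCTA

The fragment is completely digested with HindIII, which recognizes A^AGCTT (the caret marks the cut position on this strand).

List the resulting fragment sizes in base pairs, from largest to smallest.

55, 22, 19, 13, 11 bp

HindIII sites (AAGCTT) start at positions 13, 24, 79, 101.
HindIII cuts after the first base of each site, so after positions 13, 24, 79, 101.
Linear molecule, 4 cuts → 5 fragments:
  1–13 → 13 bp
  14–24 → 11 bp
  25–79 → 55 bp
  80–101 → 22 bp
  102–120 → 19 bp
Sorted largest to smallest: 55, 22, 19, 13, 11 bp.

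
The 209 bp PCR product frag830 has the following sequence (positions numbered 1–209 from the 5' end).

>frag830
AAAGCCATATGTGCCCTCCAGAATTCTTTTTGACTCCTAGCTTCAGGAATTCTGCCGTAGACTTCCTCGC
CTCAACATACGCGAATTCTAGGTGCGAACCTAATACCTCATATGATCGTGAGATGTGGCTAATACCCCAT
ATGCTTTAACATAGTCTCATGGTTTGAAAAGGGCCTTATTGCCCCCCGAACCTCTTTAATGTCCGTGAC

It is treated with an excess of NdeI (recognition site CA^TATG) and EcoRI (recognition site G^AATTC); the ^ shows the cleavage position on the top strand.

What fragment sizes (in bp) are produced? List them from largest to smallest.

70, 36, 29, 27, 26, 14, 7 bp

NdeI sites (CATATG) start at positions 6, 109, 138.
NdeI cuts after base 2 of each site, so after positions 7, 110, 139.
EcoRI sites (GAATTC) start at positions 21, 47, 83.
EcoRI cuts after the first base of each site, so after positions 21, 47, 83.
Combined cut positions: 7, 21, 47, 83, 110, 139.
Linear molecule, 6 cuts → 7 fragments:
  1–7 → 7 bp
  8–21 → 14 bp
  22–47 → 26 bp
  48–83 → 36 bp
  84–110 → 27 bp
  111–139 → 29 bp
  140–209 → 70 bp
Sorted largest to smallest: 70, 36, 29, 27, 26, 14, 7 bp.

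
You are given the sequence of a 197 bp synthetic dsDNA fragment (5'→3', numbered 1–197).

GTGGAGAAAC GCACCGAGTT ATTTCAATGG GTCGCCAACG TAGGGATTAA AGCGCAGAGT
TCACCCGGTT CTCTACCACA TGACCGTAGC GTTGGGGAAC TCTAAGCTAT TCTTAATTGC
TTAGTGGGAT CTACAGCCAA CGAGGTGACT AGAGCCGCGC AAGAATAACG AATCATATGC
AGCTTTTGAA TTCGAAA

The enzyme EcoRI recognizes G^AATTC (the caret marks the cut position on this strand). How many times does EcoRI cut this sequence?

1

GAATTC occurs starting at position 188.
EcoRI cuts at 1 site.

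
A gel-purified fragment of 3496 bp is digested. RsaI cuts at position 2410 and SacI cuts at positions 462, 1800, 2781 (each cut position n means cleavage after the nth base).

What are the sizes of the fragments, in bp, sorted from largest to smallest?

Combined cut positions (sorted): 462, 1800, 2410, 2781.
Linear molecule, 4 cuts → 5 fragments:
  462 − 0 = 462 bp
  1800 − 462 = 1338 bp
  2410 − 1800 = 610 bp
  2781 − 2410 = 371 bp
  3496 − 2781 = 715 bp
Sorted largest to smallest: 1338, 715, 610, 462, 371 bp.

1338, 715, 610, 462, 371 bp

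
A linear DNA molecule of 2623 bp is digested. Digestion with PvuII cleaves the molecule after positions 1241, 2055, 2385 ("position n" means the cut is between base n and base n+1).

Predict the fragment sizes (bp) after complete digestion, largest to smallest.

Linear molecule, 3 cuts → 4 fragments:
  1241 − 0 = 1241 bp
  2055 − 1241 = 814 bp
  2385 − 2055 = 330 bp
  2623 − 2385 = 238 bp
Sorted largest to smallest: 1241, 814, 330, 238 bp.

1241, 814, 330, 238 bp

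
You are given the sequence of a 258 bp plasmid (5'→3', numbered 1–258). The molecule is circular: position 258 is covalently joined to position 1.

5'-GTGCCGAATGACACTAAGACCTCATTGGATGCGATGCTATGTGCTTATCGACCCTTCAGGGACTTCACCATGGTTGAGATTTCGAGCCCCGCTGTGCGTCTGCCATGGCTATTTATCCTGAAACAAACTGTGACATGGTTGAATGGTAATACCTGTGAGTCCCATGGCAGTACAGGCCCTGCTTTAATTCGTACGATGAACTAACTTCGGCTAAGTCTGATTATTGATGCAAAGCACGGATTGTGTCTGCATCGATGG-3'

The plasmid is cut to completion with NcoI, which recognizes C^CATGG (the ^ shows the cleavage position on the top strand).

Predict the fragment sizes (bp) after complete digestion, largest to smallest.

NcoI sites (CCATGG) start at positions 68, 103, 162.
NcoI cuts after the first base of each site, so after positions 68, 103, 162.
Circular molecule, 3 cuts → 3 fragments:
  69–103 → 35 bp
  104–162 → 59 bp
  163–258 then 1–68 → 96 + 68 = 164 bp
Sorted largest to smallest: 164, 59, 35 bp.

164, 59, 35 bp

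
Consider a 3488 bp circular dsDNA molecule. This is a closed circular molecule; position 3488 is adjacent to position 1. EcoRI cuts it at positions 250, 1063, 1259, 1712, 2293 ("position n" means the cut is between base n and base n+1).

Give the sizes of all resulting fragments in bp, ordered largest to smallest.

1445, 813, 581, 453, 196 bp

Circular molecule, 5 cuts → 5 fragments:
  1063 − 250 = 813 bp
  1259 − 1063 = 196 bp
  1712 − 1259 = 453 bp
  2293 − 1712 = 581 bp
  wrap: 3488 − 2293 + 250 = 1445 bp
Sorted largest to smallest: 1445, 813, 581, 453, 196 bp.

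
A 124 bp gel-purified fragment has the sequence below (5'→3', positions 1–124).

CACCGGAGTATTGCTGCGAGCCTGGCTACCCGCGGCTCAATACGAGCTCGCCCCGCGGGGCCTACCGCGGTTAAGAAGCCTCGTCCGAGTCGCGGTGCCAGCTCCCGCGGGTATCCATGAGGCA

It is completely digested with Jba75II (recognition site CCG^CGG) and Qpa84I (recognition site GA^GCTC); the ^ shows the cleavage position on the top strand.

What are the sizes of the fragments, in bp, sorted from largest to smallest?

40, 32, 17, 13, 12, 10 bp

Jba75II sites (CCGCGG) start at positions 30, 53, 65, 105.
Jba75II cuts after base 3 of each site, so after positions 32, 55, 67, 107.
The Qpa84I site (GAGCTC) starts at position 44.
Qpa84I cuts after base 2 of each site, so after position 45.
Combined cut positions: 32, 45, 55, 67, 107.
Linear molecule, 5 cuts → 6 fragments:
  1–32 → 32 bp
  33–45 → 13 bp
  46–55 → 10 bp
  56–67 → 12 bp
  68–107 → 40 bp
  108–124 → 17 bp
Sorted largest to smallest: 40, 32, 17, 13, 12, 10 bp.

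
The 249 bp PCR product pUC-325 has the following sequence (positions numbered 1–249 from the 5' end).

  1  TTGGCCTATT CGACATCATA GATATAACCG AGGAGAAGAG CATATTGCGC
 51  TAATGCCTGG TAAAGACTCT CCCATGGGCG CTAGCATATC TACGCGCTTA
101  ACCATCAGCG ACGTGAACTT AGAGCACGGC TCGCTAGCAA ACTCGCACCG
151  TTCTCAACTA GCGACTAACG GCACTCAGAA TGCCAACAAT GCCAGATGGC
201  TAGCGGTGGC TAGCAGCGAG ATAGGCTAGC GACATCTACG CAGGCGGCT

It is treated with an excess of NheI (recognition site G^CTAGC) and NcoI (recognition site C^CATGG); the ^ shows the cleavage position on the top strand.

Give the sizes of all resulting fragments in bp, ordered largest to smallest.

72, 66, 53, 24, 16, 10, 8 bp

NheI sites (GCTAGC) start at positions 80, 133, 199, 209, 225.
NheI cuts after the first base of each site, so after positions 80, 133, 199, 209, 225.
The NcoI site (CCATGG) starts at position 72.
NcoI cuts after the first base of each site, so after position 72.
Combined cut positions: 72, 80, 133, 199, 209, 225.
Linear molecule, 6 cuts → 7 fragments:
  1–72 → 72 bp
  73–80 → 8 bp
  81–133 → 53 bp
  134–199 → 66 bp
  200–209 → 10 bp
  210–225 → 16 bp
  226–249 → 24 bp
Sorted largest to smallest: 72, 66, 53, 24, 16, 10, 8 bp.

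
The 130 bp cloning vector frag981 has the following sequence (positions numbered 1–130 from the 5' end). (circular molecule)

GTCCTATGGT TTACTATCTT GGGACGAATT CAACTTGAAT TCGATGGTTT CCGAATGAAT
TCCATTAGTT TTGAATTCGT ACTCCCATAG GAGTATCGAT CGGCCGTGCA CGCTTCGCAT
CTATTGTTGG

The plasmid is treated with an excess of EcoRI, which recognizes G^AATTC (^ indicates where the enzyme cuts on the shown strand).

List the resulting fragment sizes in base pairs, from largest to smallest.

EcoRI sites (GAATTC) start at positions 26, 37, 57, 73.
EcoRI cuts after the first base of each site, so after positions 26, 37, 57, 73.
Circular molecule, 4 cuts → 4 fragments:
  27–37 → 11 bp
  38–57 → 20 bp
  58–73 → 16 bp
  74–130 then 1–26 → 57 + 26 = 83 bp
Sorted largest to smallest: 83, 20, 16, 11 bp.

83, 20, 16, 11 bp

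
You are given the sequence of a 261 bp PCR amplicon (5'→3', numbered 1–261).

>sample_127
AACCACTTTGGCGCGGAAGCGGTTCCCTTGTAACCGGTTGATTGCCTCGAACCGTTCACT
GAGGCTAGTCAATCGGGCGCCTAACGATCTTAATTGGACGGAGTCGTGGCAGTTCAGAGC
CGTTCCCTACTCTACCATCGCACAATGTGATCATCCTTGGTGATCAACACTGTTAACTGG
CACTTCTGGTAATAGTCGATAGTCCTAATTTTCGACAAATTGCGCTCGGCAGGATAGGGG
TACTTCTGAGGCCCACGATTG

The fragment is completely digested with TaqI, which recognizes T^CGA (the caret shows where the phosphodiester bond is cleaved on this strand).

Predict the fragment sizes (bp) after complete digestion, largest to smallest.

149, 49, 47, 16 bp

TaqI sites (TCGA) start at positions 47, 196, 212.
TaqI cuts after the first base of each site, so after positions 47, 196, 212.
Linear molecule, 3 cuts → 4 fragments:
  1–47 → 47 bp
  48–196 → 149 bp
  197–212 → 16 bp
  213–261 → 49 bp
Sorted largest to smallest: 149, 49, 47, 16 bp.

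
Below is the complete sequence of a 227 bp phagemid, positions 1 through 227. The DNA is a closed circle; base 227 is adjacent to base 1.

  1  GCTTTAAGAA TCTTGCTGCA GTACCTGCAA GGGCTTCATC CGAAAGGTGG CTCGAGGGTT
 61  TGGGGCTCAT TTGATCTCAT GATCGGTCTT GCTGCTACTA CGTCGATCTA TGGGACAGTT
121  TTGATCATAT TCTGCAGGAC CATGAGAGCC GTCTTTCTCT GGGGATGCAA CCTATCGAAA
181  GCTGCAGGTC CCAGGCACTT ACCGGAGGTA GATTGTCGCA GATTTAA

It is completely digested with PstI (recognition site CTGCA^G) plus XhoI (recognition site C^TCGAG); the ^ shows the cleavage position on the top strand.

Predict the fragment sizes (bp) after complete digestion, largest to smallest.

PstI sites (CTGCAG) start at positions 16, 132, 182.
PstI cuts after base 5 of each site (before the last base), so after positions 20, 136, 186.
The XhoI site (CTCGAG) starts at position 51.
XhoI cuts after the first base of each site, so after position 51.
Combined cut positions: 20, 51, 136, 186.
Circular molecule, 4 cuts → 4 fragments:
  21–51 → 31 bp
  52–136 → 85 bp
  137–186 → 50 bp
  187–227 then 1–20 → 41 + 20 = 61 bp
Sorted largest to smallest: 85, 61, 50, 31 bp.

85, 61, 50, 31 bp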